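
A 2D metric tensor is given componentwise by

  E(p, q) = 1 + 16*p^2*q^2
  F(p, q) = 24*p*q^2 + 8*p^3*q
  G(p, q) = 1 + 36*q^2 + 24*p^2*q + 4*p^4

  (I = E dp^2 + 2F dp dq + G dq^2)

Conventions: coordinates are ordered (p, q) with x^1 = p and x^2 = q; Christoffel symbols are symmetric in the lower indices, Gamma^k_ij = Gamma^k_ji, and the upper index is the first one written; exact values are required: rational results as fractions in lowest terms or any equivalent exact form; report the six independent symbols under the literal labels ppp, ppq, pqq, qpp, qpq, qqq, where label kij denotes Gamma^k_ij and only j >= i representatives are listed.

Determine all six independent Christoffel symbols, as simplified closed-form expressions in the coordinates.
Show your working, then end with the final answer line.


E = 1 + 16*p^2*q^2; F = 24*p*q^2 + 8*p^3*q; G = 1 + 36*q^2 + 24*p^2*q + 4*p^4
Gamma^k_ij = (1/2) g^{kl} (d_i g_jl + d_j g_il - d_l g_ij), with g^inv = (1/(EG-F^2)) [[G, -F], [-F, E]]
first partials: E_p = 32*p*q^2, E_q = 32*p^2*q, F_p = 24*q^2 + 24*p^2*q, F_q = 48*p*q + 8*p^3, G_p = 48*p*q + 16*p^3, G_q = 72*q + 24*p^2
D = EG - F^2 = 1 + 36*q^2 + 24*p^2*q + 16*p^2*q^2 + 4*p^4
expanded: Gamma^p_pp = (G E_p - 2F F_p + F E_q)/(2D), Gamma^p_pq = (G E_q - F G_p)/(2D), Gamma^p_qq = (2G F_q - G G_p - F G_q)/(2D), Gamma^q_pp = (2E F_p - E E_q - F E_p)/(2D), Gamma^q_pq = (E G_p - F E_q)/(2D), Gamma^q_qq = (E G_q - 2F F_q + F G_p)/(2D); substitute and cancel common factors

Answer: Gamma_ppp = 16*p*q^2/(4*p^4 + 16*p^2*q^2 + 24*p^2*q + 36*q^2 + 1), Gamma_ppq = 16*p^2*q/(4*p^4 + 16*p^2*q^2 + 24*p^2*q + 36*q^2 + 1), Gamma_pqq = 24*p*q/(4*p^4 + 16*p^2*q^2 + 24*p^2*q + 36*q^2 + 1), Gamma_qpp = (8*p^2*q + 24*q^2)/(4*p^4 + 16*p^2*q^2 + 24*p^2*q + 36*q^2 + 1), Gamma_qpq = (8*p^3 + 24*p*q)/(4*p^4 + 16*p^2*q^2 + 24*p^2*q + 36*q^2 + 1), Gamma_qqq = (12*p^2 + 36*q)/(4*p^4 + 16*p^2*q^2 + 24*p^2*q + 36*q^2 + 1)


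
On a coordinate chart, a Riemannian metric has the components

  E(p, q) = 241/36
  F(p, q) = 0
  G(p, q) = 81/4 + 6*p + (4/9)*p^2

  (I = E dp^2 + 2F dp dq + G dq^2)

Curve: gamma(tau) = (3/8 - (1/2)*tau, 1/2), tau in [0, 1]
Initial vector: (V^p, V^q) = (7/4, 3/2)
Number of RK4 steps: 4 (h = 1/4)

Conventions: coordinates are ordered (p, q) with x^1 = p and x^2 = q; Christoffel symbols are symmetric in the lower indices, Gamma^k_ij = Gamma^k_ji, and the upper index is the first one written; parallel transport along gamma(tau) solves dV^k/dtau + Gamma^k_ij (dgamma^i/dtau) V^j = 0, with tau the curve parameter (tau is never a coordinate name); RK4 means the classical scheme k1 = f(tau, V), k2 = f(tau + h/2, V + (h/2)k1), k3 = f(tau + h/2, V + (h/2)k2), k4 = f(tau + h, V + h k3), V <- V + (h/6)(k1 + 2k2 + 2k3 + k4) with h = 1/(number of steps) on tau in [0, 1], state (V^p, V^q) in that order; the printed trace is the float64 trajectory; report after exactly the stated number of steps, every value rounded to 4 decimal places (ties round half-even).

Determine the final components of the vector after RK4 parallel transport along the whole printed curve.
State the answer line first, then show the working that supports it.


Answer: V^p = 1.7500, V^q = 1.6132

gamma'(tau) = (-1/2, 0); f(tau, V)^k = -Gamma^k_ij(gamma(tau)) gamma'^i(tau) V^j; h = 1/4; intermediate values shown to 6 dp
curve data and Christoffel symbols at the stage parameters:
  tau = 0.000000: gamma = (0.375000, 0.500000), gamma' = (-0.500000, 0.000000); Gamma_ppp = 0.000000, Gamma_ppq = 0.000000, Gamma_pqq = -0.473029, Gamma_qpp = 0.000000, Gamma_qpq = 0.140351, Gamma_qqq = 0.000000
  tau = 0.125000: gamma = (0.312500, 0.500000), gamma' = (-0.500000, 0.000000); Gamma_ppp = 0.000000, Gamma_ppq = 0.000000, Gamma_pqq = -0.468880, Gamma_qpp = 0.000000, Gamma_qpq = 0.141593, Gamma_qqq = 0.000000
  tau = 0.250000: gamma = (0.250000, 0.500000), gamma' = (-0.500000, 0.000000); Gamma_ppp = 0.000000, Gamma_ppq = 0.000000, Gamma_pqq = -0.464730, Gamma_qpp = 0.000000, Gamma_qpq = 0.142857, Gamma_qqq = 0.000000
  tau = 0.375000: gamma = (0.187500, 0.500000), gamma' = (-0.500000, 0.000000); Gamma_ppp = 0.000000, Gamma_ppq = 0.000000, Gamma_pqq = -0.460581, Gamma_qpp = 0.000000, Gamma_qpq = 0.144144, Gamma_qqq = 0.000000
  tau = 0.500000: gamma = (0.125000, 0.500000), gamma' = (-0.500000, 0.000000); Gamma_ppp = 0.000000, Gamma_ppq = 0.000000, Gamma_pqq = -0.456432, Gamma_qpp = 0.000000, Gamma_qpq = 0.145455, Gamma_qqq = 0.000000
  tau = 0.625000: gamma = (0.062500, 0.500000), gamma' = (-0.500000, 0.000000); Gamma_ppp = 0.000000, Gamma_ppq = 0.000000, Gamma_pqq = -0.452282, Gamma_qpp = 0.000000, Gamma_qpq = 0.146789, Gamma_qqq = 0.000000
  tau = 0.750000: gamma = (0.000000, 0.500000), gamma' = (-0.500000, 0.000000); Gamma_ppp = 0.000000, Gamma_ppq = 0.000000, Gamma_pqq = -0.448133, Gamma_qpp = 0.000000, Gamma_qpq = 0.148148, Gamma_qqq = 0.000000
  tau = 0.875000: gamma = (-0.062500, 0.500000), gamma' = (-0.500000, 0.000000); Gamma_ppp = 0.000000, Gamma_ppq = 0.000000, Gamma_pqq = -0.443983, Gamma_qpp = 0.000000, Gamma_qpq = 0.149533, Gamma_qqq = 0.000000
  tau = 1.000000: gamma = (-0.125000, 0.500000), gamma' = (-0.500000, 0.000000); Gamma_ppp = 0.000000, Gamma_ppq = 0.000000, Gamma_pqq = -0.439834, Gamma_qpp = 0.000000, Gamma_qpq = 0.150943, Gamma_qqq = 0.000000
step 0: V^p = 1.7500, V^q = 1.5000
step 1: k1 = (0.000000, 0.105263), k2 = (0.000000, 0.107126), k3 = (0.000000, 0.107143), k4 = (0.000000, 0.109056); V <- V + (h/6)(k1 + 2k2 + 2k3 + k4): V^p = 1.7500, V^q = 1.5268
step 2: k1 = (0.000000, 0.109056), k2 = (0.000000, 0.111021), k3 = (0.000000, 0.111039), k4 = (0.000000, 0.113058); V <- V + (h/6)(k1 + 2k2 + 2k3 + k4): V^p = 1.7500, V^q = 1.5545
step 3: k1 = (0.000000, 0.113058), k2 = (0.000000, 0.115132), k3 = (0.000000, 0.115151), k4 = (0.000000, 0.117284); V <- V + (h/6)(k1 + 2k2 + 2k3 + k4): V^p = 1.7500, V^q = 1.5833
step 4: k1 = (0.000000, 0.117284), k2 = (0.000000, 0.119476), k3 = (0.000000, 0.119497), k4 = (0.000000, 0.121752); V <- V + (h/6)(k1 + 2k2 + 2k3 + k4): V^p = 1.7500, V^q = 1.6132


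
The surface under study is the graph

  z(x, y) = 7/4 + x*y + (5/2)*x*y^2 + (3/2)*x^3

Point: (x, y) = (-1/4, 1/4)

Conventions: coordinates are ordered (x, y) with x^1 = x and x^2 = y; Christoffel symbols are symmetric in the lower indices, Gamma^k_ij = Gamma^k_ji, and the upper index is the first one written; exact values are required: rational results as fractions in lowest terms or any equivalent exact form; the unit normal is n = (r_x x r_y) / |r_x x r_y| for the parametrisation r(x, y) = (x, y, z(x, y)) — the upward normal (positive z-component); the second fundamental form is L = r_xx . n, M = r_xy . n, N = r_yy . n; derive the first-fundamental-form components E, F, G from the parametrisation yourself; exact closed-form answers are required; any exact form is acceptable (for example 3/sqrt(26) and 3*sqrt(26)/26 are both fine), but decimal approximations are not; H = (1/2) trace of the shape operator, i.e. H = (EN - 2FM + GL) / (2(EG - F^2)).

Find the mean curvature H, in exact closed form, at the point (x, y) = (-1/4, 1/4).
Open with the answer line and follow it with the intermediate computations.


Answer: H = -1568*sqrt(458)/52441

z_x = 11/16, z_y = -9/16, z_xx = -9/4, z_xy = 9/4, z_yy = -5/4
E = 377/256, F = -99/256, G = 337/256; answer radicand W^2 = 229/128
unnormalised second-form numerators: l = -9/4, m = 9/4, n = -5/4; L = l/sqrt(229/128), and similarly M = m/sqrt(W^2), N = n/sqrt(W^2)
H = (E*n - 2*F*m + G*l) / (2*(EG - F^2)*sqrt(W^2)); E*n - 2*F*m + G*l = -49/16, EG - F^2 = 229/128, so H = (-196/229)/sqrt(229/128)


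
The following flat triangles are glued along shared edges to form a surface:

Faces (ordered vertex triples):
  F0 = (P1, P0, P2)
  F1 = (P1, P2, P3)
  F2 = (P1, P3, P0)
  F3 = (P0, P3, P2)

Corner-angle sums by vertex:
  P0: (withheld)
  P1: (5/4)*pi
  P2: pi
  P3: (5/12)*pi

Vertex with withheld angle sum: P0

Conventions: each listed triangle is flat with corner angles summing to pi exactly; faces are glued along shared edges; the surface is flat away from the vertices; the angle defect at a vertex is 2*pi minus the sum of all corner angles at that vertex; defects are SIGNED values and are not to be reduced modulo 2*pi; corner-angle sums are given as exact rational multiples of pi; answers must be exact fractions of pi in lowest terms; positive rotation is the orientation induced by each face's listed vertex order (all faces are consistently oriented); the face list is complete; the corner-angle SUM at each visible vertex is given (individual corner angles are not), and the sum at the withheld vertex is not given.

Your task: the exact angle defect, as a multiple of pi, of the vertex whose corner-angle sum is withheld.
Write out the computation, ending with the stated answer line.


V = 4, E = 6, F = 4; chi = V - E + F = 2
Gauss-Bonnet: total defect = 2*pi*chi = 4*pi; visible defects sum to (10/3)*pi

Answer: defect(P0) = (2/3)*pi


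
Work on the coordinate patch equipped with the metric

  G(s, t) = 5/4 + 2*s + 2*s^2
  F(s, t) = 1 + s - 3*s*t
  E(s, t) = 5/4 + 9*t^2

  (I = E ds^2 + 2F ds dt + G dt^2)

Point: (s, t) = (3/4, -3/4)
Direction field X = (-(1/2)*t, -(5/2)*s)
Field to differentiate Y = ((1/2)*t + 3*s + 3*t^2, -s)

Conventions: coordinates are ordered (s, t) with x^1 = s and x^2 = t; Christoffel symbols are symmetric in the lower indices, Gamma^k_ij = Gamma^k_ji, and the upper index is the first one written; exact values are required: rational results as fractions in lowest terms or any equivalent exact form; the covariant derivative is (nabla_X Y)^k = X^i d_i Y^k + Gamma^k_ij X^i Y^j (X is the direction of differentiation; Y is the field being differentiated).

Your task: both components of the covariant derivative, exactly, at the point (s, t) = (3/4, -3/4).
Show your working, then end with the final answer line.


E = 101/16, F = 55/16, G = 31/8 at the point
E_s = 0, E_t = -27/2, F_s = 13/4, F_t = -9/4, G_s = 5, G_t = 0
EG - F^2 = 3237/256;  g^inv = (256/3237) * [[31/8, -55/16], [-55/16, 101/16]]
first-kind symbols [ij,l] = (1/2)(d_i g_jl + d_j g_il - d_l g_ij): [ss,s] = E_s/2 = 0, [ss,t] = F_s - E_t/2 = 10, [st,s] = E_t/2 = -27/4, [st,t] = G_s/2 = 5/2, [tt,s] = F_t - G_s/2 = -19/4, [tt,t] = G_t/2 = 0
Gamma^s_ij = (G*[ij,s] - F*[ij,t])/(EG - F^2), Gamma^t_ij = (E*[ij,t] - F*[ij,s])/(EG - F^2)
Gamma_sss = -8800/3237, Gamma_sst = -8896/3237, Gamma_stt = -4712/3237, Gamma_tss = 16160/3237, Gamma_tst = 9980/3237, Gamma_ttt = 4180/3237
X = (3/8, -15/8), Y = (57/16, -3/4) at the point

Answer: (nabla_X Y)^s = 190563/8632, (nabla_X Y)^t = -460983/34528


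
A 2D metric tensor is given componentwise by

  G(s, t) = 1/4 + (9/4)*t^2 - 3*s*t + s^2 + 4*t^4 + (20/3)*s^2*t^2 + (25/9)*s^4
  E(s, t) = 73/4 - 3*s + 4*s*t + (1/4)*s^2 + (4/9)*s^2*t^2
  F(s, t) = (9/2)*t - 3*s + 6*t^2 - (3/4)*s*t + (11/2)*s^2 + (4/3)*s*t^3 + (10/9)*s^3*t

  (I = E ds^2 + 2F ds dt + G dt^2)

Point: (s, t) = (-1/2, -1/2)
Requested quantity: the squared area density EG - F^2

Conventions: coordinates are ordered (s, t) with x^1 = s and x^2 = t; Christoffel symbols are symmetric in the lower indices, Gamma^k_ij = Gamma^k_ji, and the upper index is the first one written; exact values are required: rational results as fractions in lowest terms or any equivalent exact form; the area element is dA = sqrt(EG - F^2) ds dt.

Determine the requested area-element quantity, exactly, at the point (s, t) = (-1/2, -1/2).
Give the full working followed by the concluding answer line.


E = 3001/144, F = 301/144, G = 83/72; EG - F^2 = 15095/768

Answer: EG - F^2 = 15095/768


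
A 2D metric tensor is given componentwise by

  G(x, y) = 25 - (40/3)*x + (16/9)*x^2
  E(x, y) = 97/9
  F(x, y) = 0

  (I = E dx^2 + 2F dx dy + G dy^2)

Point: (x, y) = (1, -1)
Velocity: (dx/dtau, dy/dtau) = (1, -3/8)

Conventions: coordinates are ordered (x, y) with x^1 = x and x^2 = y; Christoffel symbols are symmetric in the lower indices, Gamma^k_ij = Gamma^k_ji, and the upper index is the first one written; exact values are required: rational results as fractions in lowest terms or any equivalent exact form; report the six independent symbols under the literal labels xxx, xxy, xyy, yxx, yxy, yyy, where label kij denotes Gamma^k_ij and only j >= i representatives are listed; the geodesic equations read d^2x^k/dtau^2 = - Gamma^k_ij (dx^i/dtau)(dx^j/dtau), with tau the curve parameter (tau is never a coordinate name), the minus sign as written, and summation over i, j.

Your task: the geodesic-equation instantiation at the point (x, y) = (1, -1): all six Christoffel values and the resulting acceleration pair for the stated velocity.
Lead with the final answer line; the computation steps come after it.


Answer: Gamma_xxx = 0, Gamma_xxy = 0, Gamma_xyy = 44/97, Gamma_yxx = 0, Gamma_yxy = -4/11, Gamma_yyy = 0; accelerations (d^2x/dtau^2, d^2y/dtau^2) = (-99/1552, -3/11)

E = 97/9, F = 0, G = 121/9 at the point
E_x = 0, E_y = 0, F_x = 0, F_y = 0, G_x = -88/9, G_y = 0
EG - F^2 = 11737/81;  g^inv = (81/11737) * [[121/9, 0], [0, 97/9]]
first-kind symbols [ij,l] = (1/2)(d_i g_jl + d_j g_il - d_l g_ij): [xx,x] = E_x/2 = 0, [xx,y] = F_x - E_y/2 = 0, [xy,x] = E_y/2 = 0, [xy,y] = G_x/2 = -44/9, [yy,x] = F_y - G_x/2 = 44/9, [yy,y] = G_y/2 = 0
Gamma^x_ij = (G*[ij,x] - F*[ij,y])/(EG - F^2), Gamma^y_ij = (E*[ij,y] - F*[ij,x])/(EG - F^2)
Gamma_xxx = 0, Gamma_xxy = 0, Gamma_xyy = 44/97, Gamma_yxx = 0, Gamma_yxy = -4/11, Gamma_yyy = 0
d^2x/dtau^2 = -(Gamma_xxx*(1)^2 + 2*Gamma_xxy*(1)*(-3/8) + Gamma_xyy*(-3/8)^2) = -99/1552
d^2y/dtau^2 = -(Gamma_yxx*(1)^2 + 2*Gamma_yxy*(1)*(-3/8) + Gamma_yyy*(-3/8)^2) = -3/11


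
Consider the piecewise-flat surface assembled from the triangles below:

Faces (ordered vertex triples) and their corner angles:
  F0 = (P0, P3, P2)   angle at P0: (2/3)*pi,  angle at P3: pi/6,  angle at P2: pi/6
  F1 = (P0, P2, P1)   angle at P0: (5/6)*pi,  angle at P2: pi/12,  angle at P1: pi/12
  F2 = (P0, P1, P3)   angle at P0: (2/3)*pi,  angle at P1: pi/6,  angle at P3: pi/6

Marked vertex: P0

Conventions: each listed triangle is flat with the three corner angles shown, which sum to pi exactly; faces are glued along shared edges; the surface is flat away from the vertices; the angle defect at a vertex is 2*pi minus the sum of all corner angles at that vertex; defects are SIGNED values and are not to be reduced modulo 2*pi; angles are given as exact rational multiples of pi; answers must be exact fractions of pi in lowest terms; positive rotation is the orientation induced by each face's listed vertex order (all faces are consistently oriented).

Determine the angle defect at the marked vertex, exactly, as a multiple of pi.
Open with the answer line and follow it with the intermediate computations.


Answer: defect(P0) = -pi/6

Sum of corner angles at P0: (13/6)*pi
defect = 2*pi - (13/6)*pi


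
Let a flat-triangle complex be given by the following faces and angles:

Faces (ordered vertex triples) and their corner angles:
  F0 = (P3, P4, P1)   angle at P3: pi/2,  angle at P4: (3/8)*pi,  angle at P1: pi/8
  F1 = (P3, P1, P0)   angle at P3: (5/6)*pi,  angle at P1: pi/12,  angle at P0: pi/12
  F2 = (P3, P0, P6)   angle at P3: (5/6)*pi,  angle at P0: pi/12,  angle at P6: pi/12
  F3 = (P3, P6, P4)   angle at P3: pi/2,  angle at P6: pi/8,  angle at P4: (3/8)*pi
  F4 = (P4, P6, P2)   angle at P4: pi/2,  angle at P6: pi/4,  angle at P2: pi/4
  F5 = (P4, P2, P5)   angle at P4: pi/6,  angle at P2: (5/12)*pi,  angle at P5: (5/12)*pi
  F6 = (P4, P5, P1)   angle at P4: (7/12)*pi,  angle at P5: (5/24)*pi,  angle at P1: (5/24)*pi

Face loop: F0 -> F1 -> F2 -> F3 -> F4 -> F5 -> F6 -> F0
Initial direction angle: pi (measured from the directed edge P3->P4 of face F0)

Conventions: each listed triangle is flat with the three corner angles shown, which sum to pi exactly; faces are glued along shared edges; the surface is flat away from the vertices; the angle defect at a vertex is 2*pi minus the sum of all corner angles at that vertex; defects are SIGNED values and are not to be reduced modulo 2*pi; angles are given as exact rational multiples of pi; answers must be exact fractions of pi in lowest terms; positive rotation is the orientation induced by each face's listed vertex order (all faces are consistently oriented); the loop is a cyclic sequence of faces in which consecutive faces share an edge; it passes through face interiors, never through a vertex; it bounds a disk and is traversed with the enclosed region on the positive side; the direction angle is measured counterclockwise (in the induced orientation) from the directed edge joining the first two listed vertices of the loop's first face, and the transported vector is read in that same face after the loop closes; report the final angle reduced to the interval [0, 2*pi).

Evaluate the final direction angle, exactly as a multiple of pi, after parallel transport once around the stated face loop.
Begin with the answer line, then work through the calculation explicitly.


Answer: final direction angle = pi/3

enclosed vertex P3: corner angles sum to (8/3)*pi, defect = 2*pi - (8/3)*pi = (-2/3)*pi
enclosed vertex P4: corner angles sum to 2*pi, defect = 2*pi - 2*pi = 0
final direction = starting direction + enclosed defect total, reduced mod 2*pi (induced orientation)
final angle = pi - (2/3)*pi = pi/3 (mod 2*pi)


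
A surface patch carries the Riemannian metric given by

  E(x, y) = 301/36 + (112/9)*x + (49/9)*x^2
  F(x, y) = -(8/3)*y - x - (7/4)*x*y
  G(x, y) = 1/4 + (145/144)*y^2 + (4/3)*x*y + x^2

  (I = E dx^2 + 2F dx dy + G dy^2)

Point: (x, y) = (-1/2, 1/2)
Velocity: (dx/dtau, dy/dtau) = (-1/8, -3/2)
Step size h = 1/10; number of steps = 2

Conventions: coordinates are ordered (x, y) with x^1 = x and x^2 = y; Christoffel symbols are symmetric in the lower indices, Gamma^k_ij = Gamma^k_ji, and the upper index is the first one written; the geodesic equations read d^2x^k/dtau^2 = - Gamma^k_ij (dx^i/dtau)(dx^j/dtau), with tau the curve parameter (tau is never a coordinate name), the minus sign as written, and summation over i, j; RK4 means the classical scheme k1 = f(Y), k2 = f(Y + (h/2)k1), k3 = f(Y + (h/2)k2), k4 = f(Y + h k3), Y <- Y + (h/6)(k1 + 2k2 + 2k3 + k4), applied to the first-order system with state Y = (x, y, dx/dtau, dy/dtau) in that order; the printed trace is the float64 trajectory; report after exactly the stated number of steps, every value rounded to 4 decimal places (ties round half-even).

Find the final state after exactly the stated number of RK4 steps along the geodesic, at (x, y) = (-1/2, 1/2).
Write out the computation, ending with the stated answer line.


f(Y) = (dx/dtau, dy/dtau, -Gamma^x_ij Y'^i Y'^j, -Gamma^y_ij Y'^i Y'^j) with the Gammas evaluated at the stage position; h = 0.100000; intermediate values shown to 6 dp
step 0: x = -0.5000, y = 0.5000, dx/dtau = -0.1250, dy/dtau = -1.5000
step 1:
  k1: at (x, y) = (-0.500000, 0.500000), (dx/dtau, dy/dtau) = (-0.125000, -1.500000); Gamma_xxx = 0.552273, Gamma_xxy = -0.050448, Gamma_xyy = -0.468415, Gamma_yxx = -3.958845, Gamma_yxy = -0.446067, Gamma_yyy = -0.036508; k1 = (-0.125000, -1.500000, 1.064222, 0.311276)
  k2: at (x, y) = (-0.506250, 0.425000), (dx/dtau, dy/dtau) = (-0.071789, -1.484436); Gamma_xxx = 0.720362, Gamma_xxy = -0.042177, Gamma_xyy = -0.454948, Gamma_yxx = -3.895544, Gamma_yxy = -0.581830, Gamma_yyy = -0.058661; k2 = (-0.071789, -1.484436, 1.007778, 0.273346)
  k3: at (x, y) = (-0.503589, 0.425778), (dx/dtau, dy/dtau) = (-0.074611, -1.486333); Gamma_xxx = 0.713419, Gamma_xxy = -0.042551, Gamma_xyy = -0.454929, Gamma_yxx = -3.902620, Gamma_yxy = -0.576266, Gamma_yyy = -0.059264; k3 = (-0.074611, -1.486333, 1.010489, 0.280463)
  k4: at (x, y) = (-0.507461, 0.351367), (dx/dtau, dy/dtau) = (-0.023951, -1.471954); Gamma_xxx = 0.872522, Gamma_xxy = -0.023864, Gamma_xyy = -0.439716, Gamma_yxx = -3.837637, Gamma_yxy = -0.700394, Gamma_yyy = -0.091755; k4 = (-0.023951, -1.471954, 0.953891, 0.250386)
  Y <- Y + (h/6)(k1 + 2k2 + 2k3 + k4): x = -0.5074, y = 0.3514, dx/dtau = -0.0241, dy/dtau = -1.4722
step 2:
  k1: at (x, y) = (-0.507363, 0.351442), (dx/dtau, dy/dtau) = (-0.024089, -1.472179); Gamma_xxx = 0.872169, Gamma_xxy = -0.023910, Gamma_xyy = -0.439729, Gamma_yxx = -3.837930, Gamma_yxy = -0.700140, Gamma_yyy = -0.091739; k1 = (-0.024089, -1.472179, 0.954219, 0.250712)
  k2: at (x, y) = (-0.508567, 0.277833), (dx/dtau, dy/dtau) = (0.023622, -1.459643); Gamma_xxx = 1.020150, Gamma_xxy = 0.003531, Gamma_xyy = -0.421848, Gamma_yxx = -3.772771, Gamma_yxy = -0.812615, Gamma_yyy = -0.133116; k2 = (0.023622, -1.459643, 0.898446, 0.229680)
  k3: at (x, y) = (-0.506181, 0.278460), (dx/dtau, dy/dtau) = (0.020833, -1.460695); Gamma_xxx = 1.013966, Gamma_xxy = 0.002407, Gamma_xyy = -0.422032, Gamma_yxx = -3.778694, Gamma_yxy = -0.808770, Gamma_yyy = -0.133008; k3 = (0.020833, -1.460695, 0.900167, 0.236207)
  k4: at (x, y) = (-0.505279, 0.205372), (dx/dtau, dy/dtau) = (0.065927, -1.448558); Gamma_xxx = 1.151543, Gamma_xxy = 0.036670, Gamma_xyy = -0.401024, Gamma_yxx = -3.711902, Gamma_yxy = -0.912197, Gamma_yyy = -0.181293; k4 = (0.065927, -1.448558, 0.843475, 0.222316)
  Y <- Y + (h/6)(k1 + 2k2 + 2k3 + k4): x = -0.5052, y = 0.2054, dx/dtau = 0.0658, dy/dtau = -1.4488

Answer: x = -0.5052, y = 0.2054, dx/dtau = 0.0658, dy/dtau = -1.4488


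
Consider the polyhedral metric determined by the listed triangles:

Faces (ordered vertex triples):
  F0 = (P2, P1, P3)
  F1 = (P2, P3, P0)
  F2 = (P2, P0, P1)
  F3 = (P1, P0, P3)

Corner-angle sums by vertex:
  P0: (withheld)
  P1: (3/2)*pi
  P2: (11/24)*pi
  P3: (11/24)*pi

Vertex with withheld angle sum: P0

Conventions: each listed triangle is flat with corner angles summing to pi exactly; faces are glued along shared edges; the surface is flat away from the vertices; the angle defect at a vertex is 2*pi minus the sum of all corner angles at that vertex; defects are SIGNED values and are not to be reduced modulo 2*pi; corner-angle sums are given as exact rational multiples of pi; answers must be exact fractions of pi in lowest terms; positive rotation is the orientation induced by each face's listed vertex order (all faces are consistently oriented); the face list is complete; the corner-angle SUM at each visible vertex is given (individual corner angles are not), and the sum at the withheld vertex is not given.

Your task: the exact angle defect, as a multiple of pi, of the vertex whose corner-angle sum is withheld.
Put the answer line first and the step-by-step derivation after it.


Answer: defect(P0) = (5/12)*pi

V = 4, E = 6, F = 4; chi = V - E + F = 2
Gauss-Bonnet: total defect = 2*pi*chi = 4*pi; visible defects sum to (43/12)*pi


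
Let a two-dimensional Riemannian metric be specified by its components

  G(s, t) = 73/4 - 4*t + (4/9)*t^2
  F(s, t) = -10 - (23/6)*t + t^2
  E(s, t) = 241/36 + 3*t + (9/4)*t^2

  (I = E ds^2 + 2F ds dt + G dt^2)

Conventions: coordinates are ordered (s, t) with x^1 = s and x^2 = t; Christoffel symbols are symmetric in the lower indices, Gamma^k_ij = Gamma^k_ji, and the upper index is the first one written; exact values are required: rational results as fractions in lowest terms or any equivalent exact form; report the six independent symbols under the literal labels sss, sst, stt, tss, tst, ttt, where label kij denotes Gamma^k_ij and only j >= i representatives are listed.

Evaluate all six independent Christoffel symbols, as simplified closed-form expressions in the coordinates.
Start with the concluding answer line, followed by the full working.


Answer: Gamma_sss = (2916*t^3 - 9234*t^2 - 36612*t - 19440)/(48397*t^2 - 63108*t + 28737), Gamma_sst = (1296*t^3 - 10800*t^2 + 45441*t + 35478)/(48397*t^2 - 63108*t + 28737), Gamma_stt = (576*t^3 - 7776*t^2 + 63000*t - 116586)/(48397*t^2 - 63108*t + 28737), Gamma_tss = (-6561*t^3 - 13122*t^2 - 25353*t - 13014)/(48397*t^2 - 63108*t + 28737), Gamma_tst = (-2916*t^3 + 9234*t^2 + 36612*t + 19440)/(48397*t^2 - 63108*t + 28737), Gamma_ttt = (-1296*t^3 + 10800*t^2 + 2956*t - 67032)/(48397*t^2 - 63108*t + 28737)

E = 241/36 + 3*t + (9/4)*t^2; F = -10 - (23/6)*t + t^2; G = 73/4 - 4*t + (4/9)*t^2
Gamma^k_ij = (1/2) g^{kl} (d_i g_jl + d_j g_il - d_l g_ij), with g^inv = (1/(EG-F^2)) [[G, -F], [-F, E]]
first partials: E_s = 0, E_t = 3 + (9/2)*t, F_s = 0, F_t = -23/6 + 2*t, G_s = 0, G_t = -4 + (8/9)*t
D = EG - F^2 = 3193/144 - (1753/36)*t + (48397/1296)*t^2
expanded: Gamma^s_ss = (G E_s - 2F F_s + F E_t)/(2D), Gamma^s_st = (G E_t - F G_s)/(2D), Gamma^s_tt = (2G F_t - G G_s - F G_t)/(2D), Gamma^t_ss = (2E F_s - E E_t - F E_s)/(2D), Gamma^t_st = (E G_s - F E_t)/(2D), Gamma^t_tt = (E G_t - 2F F_t + F G_s)/(2D); substitute and cancel common factors


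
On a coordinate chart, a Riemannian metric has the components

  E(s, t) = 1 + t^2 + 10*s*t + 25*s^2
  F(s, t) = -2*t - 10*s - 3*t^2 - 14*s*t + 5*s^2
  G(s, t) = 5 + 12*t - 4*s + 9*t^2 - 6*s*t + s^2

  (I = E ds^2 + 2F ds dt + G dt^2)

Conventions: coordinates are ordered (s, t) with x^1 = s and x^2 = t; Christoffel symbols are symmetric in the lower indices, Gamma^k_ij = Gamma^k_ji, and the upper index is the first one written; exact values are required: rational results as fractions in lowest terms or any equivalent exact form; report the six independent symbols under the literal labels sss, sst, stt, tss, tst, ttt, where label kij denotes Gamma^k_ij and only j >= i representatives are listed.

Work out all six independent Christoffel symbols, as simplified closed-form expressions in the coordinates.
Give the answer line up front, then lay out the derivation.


Answer: Gamma_sss = (25*s + 5*t)/(26*s^2 + 4*s*t - 4*s + 10*t^2 + 12*t + 5), Gamma_sst = (5*s + t)/(26*s^2 + 4*s*t - 4*s + 10*t^2 + 12*t + 5), Gamma_stt = (-15*s - 3*t)/(26*s^2 + 4*s*t - 4*s + 10*t^2 + 12*t + 5), Gamma_tss = (5*s - 15*t - 10)/(26*s^2 + 4*s*t - 4*s + 10*t^2 + 12*t + 5), Gamma_tst = (s - 3*t - 2)/(26*s^2 + 4*s*t - 4*s + 10*t^2 + 12*t + 5), Gamma_ttt = (-3*s + 9*t + 6)/(26*s^2 + 4*s*t - 4*s + 10*t^2 + 12*t + 5)

E = 1 + t^2 + 10*s*t + 25*s^2; F = -2*t - 10*s - 3*t^2 - 14*s*t + 5*s^2; G = 5 + 12*t - 4*s + 9*t^2 - 6*s*t + s^2
Gamma^k_ij = (1/2) g^{kl} (d_i g_jl + d_j g_il - d_l g_ij), with g^inv = (1/(EG-F^2)) [[G, -F], [-F, E]]
first partials: E_s = 10*t + 50*s, E_t = 2*t + 10*s, F_s = -10 - 14*t + 10*s, F_t = -2 - 6*t - 14*s, G_s = -4 - 6*t + 2*s, G_t = 12 + 18*t - 6*s
D = EG - F^2 = 5 + 12*t - 4*s + 10*t^2 + 4*s*t + 26*s^2
expanded: Gamma^s_ss = (G E_s - 2F F_s + F E_t)/(2D), Gamma^s_st = (G E_t - F G_s)/(2D), Gamma^s_tt = (2G F_t - G G_s - F G_t)/(2D), Gamma^t_ss = (2E F_s - E E_t - F E_s)/(2D), Gamma^t_st = (E G_s - F E_t)/(2D), Gamma^t_tt = (E G_t - 2F F_t + F G_s)/(2D); substitute and cancel common factors


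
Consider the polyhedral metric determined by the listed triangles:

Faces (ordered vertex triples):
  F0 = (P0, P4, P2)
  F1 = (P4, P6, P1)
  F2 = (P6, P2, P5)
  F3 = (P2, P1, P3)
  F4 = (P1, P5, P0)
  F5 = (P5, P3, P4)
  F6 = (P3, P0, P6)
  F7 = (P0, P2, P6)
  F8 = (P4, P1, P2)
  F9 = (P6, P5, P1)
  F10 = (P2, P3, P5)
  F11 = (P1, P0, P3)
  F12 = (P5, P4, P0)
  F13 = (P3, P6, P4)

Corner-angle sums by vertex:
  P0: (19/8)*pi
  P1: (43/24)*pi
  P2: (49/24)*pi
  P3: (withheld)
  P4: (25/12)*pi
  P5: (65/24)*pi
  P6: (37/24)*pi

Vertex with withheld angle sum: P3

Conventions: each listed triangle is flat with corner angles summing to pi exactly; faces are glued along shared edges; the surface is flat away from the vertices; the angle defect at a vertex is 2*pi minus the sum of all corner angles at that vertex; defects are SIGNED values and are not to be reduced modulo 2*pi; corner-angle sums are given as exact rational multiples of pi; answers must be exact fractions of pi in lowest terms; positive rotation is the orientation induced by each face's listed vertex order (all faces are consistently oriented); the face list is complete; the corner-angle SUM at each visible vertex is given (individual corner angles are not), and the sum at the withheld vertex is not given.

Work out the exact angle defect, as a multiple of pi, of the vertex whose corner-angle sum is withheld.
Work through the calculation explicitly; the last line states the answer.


V = 7, E = 21, F = 14; chi = V - E + F = 0
Gauss-Bonnet: total defect = 2*pi*chi = 0; visible defects sum to (-13/24)*pi

Answer: defect(P3) = (13/24)*pi


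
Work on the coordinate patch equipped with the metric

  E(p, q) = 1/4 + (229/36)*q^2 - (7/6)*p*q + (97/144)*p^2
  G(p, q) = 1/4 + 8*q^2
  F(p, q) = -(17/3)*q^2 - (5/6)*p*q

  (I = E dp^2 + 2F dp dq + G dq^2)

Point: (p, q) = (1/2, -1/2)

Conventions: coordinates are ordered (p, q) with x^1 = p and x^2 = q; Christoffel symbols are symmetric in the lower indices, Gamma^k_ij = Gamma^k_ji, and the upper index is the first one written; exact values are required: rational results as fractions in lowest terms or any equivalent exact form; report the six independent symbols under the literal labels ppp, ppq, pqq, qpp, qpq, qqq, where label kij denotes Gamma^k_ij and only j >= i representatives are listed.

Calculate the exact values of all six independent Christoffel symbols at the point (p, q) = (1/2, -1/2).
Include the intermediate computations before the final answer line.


E = 1325/576, F = -29/24, G = 9/4 at the point
E_p = 181/144, E_q = -125/18, F_p = 5/12, F_q = 21/4, G_p = 0, G_q = -8
EG - F^2 = 8561/2304;  g^inv = (2304/8561) * [[9/4, 29/24], [29/24, 1325/576]]
first-kind symbols [ij,l] = (1/2)(d_i g_jl + d_j g_il - d_l g_ij): [pp,p] = E_p/2 = 181/288, [pp,q] = F_p - E_q/2 = 35/9, [pq,p] = E_q/2 = -125/36, [pq,q] = G_p/2 = 0, [qq,p] = F_q - G_p/2 = 21/4, [qq,q] = G_q/2 = -4
Gamma^p_ij = (G*[ij,p] - F*[ij,q])/(EG - F^2), Gamma^q_ij = (E*[ij,q] - F*[ij,p])/(EG - F^2)

Answer: Gamma_ppp = 42254/25683, Gamma_ppq = -18000/8561, Gamma_pqq = 16080/8561, Gamma_qpp = 201247/77049, Gamma_qpq = -29000/25683, Gamma_qqq = -6584/8561


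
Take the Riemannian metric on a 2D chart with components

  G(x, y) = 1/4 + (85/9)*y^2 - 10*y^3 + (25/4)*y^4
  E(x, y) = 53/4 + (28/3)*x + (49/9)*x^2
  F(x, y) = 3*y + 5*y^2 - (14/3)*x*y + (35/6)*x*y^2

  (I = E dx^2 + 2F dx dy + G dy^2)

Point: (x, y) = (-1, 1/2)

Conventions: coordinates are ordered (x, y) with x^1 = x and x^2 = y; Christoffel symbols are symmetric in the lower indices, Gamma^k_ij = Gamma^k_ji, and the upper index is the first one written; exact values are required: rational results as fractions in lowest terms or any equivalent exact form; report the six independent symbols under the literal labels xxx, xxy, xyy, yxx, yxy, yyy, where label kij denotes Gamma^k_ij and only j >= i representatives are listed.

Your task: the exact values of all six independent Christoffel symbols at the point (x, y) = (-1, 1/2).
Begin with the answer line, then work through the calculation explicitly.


Answer: Gamma_xxx = 37520/67549, Gamma_xxy = 0, Gamma_xyy = 57684/67549, Gamma_yxx = -111384/67549, Gamma_yxy = 0, Gamma_yyy = -21628/67549

E = 337/36, F = 29/8, G = 1009/576 at the point
E_x = -14/9, E_y = 0, F_x = -7/8, F_y = 41/6, G_x = 0, G_y = 365/72
EG - F^2 = 67549/20736;  g^inv = (20736/67549) * [[1009/576, -29/8], [-29/8, 337/36]]
first-kind symbols [ij,l] = (1/2)(d_i g_jl + d_j g_il - d_l g_ij): [xx,x] = E_x/2 = -7/9, [xx,y] = F_x - E_y/2 = -7/8, [xy,x] = E_y/2 = 0, [xy,y] = G_x/2 = 0, [yy,x] = F_y - G_x/2 = 41/6, [yy,y] = G_y/2 = 365/144
Gamma^x_ij = (G*[ij,x] - F*[ij,y])/(EG - F^2), Gamma^y_ij = (E*[ij,y] - F*[ij,x])/(EG - F^2)


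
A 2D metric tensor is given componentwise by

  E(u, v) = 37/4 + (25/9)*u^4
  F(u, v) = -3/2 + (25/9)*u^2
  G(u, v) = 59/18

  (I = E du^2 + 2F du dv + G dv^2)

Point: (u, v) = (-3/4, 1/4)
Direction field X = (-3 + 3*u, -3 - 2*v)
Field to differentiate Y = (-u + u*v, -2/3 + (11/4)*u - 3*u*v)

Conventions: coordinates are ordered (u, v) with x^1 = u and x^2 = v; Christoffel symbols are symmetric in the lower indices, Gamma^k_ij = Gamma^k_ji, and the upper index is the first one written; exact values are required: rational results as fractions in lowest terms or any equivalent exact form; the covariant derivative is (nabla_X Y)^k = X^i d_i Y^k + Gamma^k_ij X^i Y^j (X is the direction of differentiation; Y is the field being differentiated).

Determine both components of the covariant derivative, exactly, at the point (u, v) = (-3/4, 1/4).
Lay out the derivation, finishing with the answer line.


E = 2593/256, F = 1/16, G = 59/18 at the point
E_u = -75/16, E_v = 0, F_u = -25/6, F_v = 0, G_u = 0, G_v = 0
EG - F^2 = 152969/4608;  g^inv = (4608/152969) * [[59/18, -1/16], [-1/16, 2593/256]]
first-kind symbols [ij,l] = (1/2)(d_i g_jl + d_j g_il - d_l g_ij): [uu,u] = E_u/2 = -75/32, [uu,v] = F_u - E_v/2 = -25/6, [uv,u] = E_v/2 = 0, [uv,v] = G_u/2 = 0, [vv,u] = F_v - G_u/2 = 0, [vv,v] = G_v/2 = 0
Gamma^u_ij = (G*[ij,u] - F*[ij,v])/(EG - F^2), Gamma^v_ij = (E*[ij,v] - F*[ij,u])/(EG - F^2)
Gamma_uuu = -1800/8051, Gamma_uuv = 0, Gamma_uvv = 0, Gamma_vuu = -10200/8051, Gamma_vuv = 0, Gamma_vvv = 0
X = (-21/4, -7/2), Y = (9/16, -13/6) at the point

Answer: (nabla_X Y)^u = 930405/128816, (nabla_X Y)^v = -471261/32204


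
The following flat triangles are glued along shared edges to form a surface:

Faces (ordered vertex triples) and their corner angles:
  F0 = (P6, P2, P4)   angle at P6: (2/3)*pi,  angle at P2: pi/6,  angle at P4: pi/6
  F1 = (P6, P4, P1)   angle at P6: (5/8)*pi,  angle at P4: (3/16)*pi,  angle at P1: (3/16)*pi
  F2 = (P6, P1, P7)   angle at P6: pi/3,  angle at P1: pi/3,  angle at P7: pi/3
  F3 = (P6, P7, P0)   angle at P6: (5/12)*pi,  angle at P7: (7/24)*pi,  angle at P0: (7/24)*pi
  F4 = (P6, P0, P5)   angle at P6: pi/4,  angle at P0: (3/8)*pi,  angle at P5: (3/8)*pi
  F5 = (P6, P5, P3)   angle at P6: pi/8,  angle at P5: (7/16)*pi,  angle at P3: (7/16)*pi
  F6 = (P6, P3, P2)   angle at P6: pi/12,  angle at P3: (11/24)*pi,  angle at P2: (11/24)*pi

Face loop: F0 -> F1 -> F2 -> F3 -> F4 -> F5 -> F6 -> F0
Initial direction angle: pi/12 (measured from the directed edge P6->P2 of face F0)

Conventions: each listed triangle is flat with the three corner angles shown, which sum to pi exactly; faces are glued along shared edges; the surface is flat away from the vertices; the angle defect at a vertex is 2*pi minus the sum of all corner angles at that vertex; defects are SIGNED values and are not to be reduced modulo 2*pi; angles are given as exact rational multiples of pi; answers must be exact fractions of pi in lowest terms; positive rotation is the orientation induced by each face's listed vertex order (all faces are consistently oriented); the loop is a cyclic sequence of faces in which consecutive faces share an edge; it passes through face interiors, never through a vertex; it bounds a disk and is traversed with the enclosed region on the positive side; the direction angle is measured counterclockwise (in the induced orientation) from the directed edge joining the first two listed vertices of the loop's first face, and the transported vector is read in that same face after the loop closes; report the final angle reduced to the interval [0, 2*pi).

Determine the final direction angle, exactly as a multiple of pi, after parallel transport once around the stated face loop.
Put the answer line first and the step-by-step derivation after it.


Answer: final direction angle = (19/12)*pi

enclosed vertex P6: corner angles sum to (5/2)*pi, defect = 2*pi - (5/2)*pi = -pi/2
transport around the loop rotates by the sum of enclosed defects; add to the initial angle mod 2*pi
final angle = pi/12 - pi/2 = (19/12)*pi (mod 2*pi)


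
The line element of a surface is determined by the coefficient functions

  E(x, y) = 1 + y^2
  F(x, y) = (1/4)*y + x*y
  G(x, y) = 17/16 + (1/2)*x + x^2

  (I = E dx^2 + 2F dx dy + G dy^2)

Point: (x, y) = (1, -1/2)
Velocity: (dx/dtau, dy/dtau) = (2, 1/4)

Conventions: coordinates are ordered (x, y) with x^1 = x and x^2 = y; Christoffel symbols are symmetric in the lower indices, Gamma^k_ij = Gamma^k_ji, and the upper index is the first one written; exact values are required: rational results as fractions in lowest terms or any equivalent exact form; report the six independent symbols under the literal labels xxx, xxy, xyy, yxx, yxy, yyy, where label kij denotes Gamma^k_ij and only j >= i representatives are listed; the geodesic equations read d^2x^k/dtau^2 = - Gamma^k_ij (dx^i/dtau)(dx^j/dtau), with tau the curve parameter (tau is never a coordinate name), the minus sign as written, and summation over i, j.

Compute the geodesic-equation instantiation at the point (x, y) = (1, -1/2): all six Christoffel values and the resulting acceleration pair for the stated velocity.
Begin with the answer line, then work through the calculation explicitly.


Answer: Gamma_xxx = 0, Gamma_xxy = -8/45, Gamma_xyy = 0, Gamma_yxx = 0, Gamma_yxy = 4/9, Gamma_yyy = 0; accelerations (d^2x/dtau^2, d^2y/dtau^2) = (8/45, -4/9)

E = 5/4, F = -5/8, G = 41/16 at the point
E_x = 0, E_y = -1, F_x = -1/2, F_y = 5/4, G_x = 5/2, G_y = 0
EG - F^2 = 45/16;  g^inv = (16/45) * [[41/16, 5/8], [5/8, 5/4]]
first-kind symbols [ij,l] = (1/2)(d_i g_jl + d_j g_il - d_l g_ij): [xx,x] = E_x/2 = 0, [xx,y] = F_x - E_y/2 = 0, [xy,x] = E_y/2 = -1/2, [xy,y] = G_x/2 = 5/4, [yy,x] = F_y - G_x/2 = 0, [yy,y] = G_y/2 = 0
Gamma^x_ij = (G*[ij,x] - F*[ij,y])/(EG - F^2), Gamma^y_ij = (E*[ij,y] - F*[ij,x])/(EG - F^2)
Gamma_xxx = 0, Gamma_xxy = -8/45, Gamma_xyy = 0, Gamma_yxx = 0, Gamma_yxy = 4/9, Gamma_yyy = 0
d^2x/dtau^2 = -(Gamma_xxx*(2)^2 + 2*Gamma_xxy*(2)*(1/4) + Gamma_xyy*(1/4)^2) = 8/45
d^2y/dtau^2 = -(Gamma_yxx*(2)^2 + 2*Gamma_yxy*(2)*(1/4) + Gamma_yyy*(1/4)^2) = -4/9


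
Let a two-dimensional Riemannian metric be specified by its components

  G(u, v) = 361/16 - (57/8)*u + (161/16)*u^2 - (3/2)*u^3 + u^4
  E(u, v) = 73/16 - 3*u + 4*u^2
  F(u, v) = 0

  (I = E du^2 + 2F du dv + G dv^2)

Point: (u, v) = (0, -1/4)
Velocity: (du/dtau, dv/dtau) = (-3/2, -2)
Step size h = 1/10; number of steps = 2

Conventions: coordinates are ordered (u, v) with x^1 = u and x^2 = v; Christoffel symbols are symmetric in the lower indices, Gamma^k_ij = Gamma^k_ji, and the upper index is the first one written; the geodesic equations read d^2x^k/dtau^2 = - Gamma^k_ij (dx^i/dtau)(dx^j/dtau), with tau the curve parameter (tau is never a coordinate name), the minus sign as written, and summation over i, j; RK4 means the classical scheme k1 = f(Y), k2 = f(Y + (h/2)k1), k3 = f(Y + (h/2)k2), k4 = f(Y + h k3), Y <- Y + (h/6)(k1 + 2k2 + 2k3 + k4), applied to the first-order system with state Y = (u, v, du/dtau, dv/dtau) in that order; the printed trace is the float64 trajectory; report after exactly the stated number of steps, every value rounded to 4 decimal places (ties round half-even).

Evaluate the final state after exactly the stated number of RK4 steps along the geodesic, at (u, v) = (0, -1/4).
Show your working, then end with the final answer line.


f(Y) = (du/dtau, dv/dtau, -Gamma^u_ij Y'^i Y'^j, -Gamma^v_ij Y'^i Y'^j) with the Gammas evaluated at the stage position; h = 0.100000; intermediate values shown to 6 dp
step 0: u = 0.0000, v = -0.2500, du/dtau = -1.5000, dv/dtau = -2.0000
step 1:
  k1: at (u, v) = (0.000000, -0.250000), (du/dtau, dv/dtau) = (-1.500000, -2.000000); Gamma_uuu = -0.328767, Gamma_uuv = 0.000000, Gamma_uvv = 0.780822, Gamma_vuu = 0.000000, Gamma_vuv = -0.157895, Gamma_vvv = 0.000000; k1 = (-1.500000, -2.000000, -2.383562, 0.947368)
  k2: at (u, v) = (-0.075000, -0.350000), (du/dtau, dv/dtau) = (-1.619178, -1.952632); Gamma_uuu = -0.374220, Gamma_uuv = 0.000000, Gamma_uvv = 0.900351, Gamma_vuu = 0.000000, Gamma_vuv = -0.187037, Gamma_vvv = 0.000000; k2 = (-1.619178, -1.952632, -2.451723, 1.182696)
  k3: at (u, v) = (-0.080959, -0.347632), (du/dtau, dv/dtau) = (-1.622586, -1.940865); Gamma_uuu = -0.377481, Gamma_uuv = 0.000000, Gamma_uvv = 0.909215, Gamma_vuu = 0.000000, Gamma_vuv = -0.189302, Gamma_vvv = 0.000000; k3 = (-1.622586, -1.940865, -2.431147, 1.192305)
  k4: at (u, v) = (-0.162259, -0.444087), (du/dtau, dv/dtau) = (-1.743115, -1.880769); Gamma_uuu = -0.416917, Gamma_uuv = 0.000000, Gamma_uvv = 1.021034, Gamma_vuu = 0.000000, Gamma_vuv = -0.219378, Gamma_vvv = 0.000000; k4 = (-1.743115, -1.880769, -2.344916, 1.438415)
  Y <- Y + (h/6)(k1 + 2k2 + 2k3 + k4): u = -0.1621, v = -0.4445, du/dtau = -1.7416, dv/dtau = -1.8811
step 2:
  k1: at (u, v) = (-0.162111, -0.444463), (du/dtau, dv/dtau) = (-1.741570, -1.881070); Gamma_uuu = -0.416854, Gamma_uuv = 0.000000, Gamma_uvv = 1.020846, Gamma_vuu = 0.000000, Gamma_vuv = -0.219325, Gamma_vvv = 0.000000; k1 = (-1.741570, -1.881070, -2.347841, 1.437021)
  k2: at (u, v) = (-0.249189, -0.538516), (du/dtau, dv/dtau) = (-1.858962, -1.809219); Gamma_uuu = -0.449182, Gamma_uuv = 0.000000, Gamma_uvv = 1.122728, Gamma_vuu = 0.000000, Gamma_vuv = -0.249726, Gamma_vvv = 0.000000; k2 = (-1.858962, -1.809219, -2.122740, 1.679794)
  k3: at (u, v) = (-0.255059, -0.534924), (du/dtau, dv/dtau) = (-1.847707, -1.797081); Gamma_uuu = -0.451017, Gamma_uuv = 0.000000, Gamma_uvv = 1.128974, Gamma_vuu = 0.000000, Gamma_vuv = -0.251704, Gamma_vvv = 0.000000; k3 = (-1.847707, -1.797081, -2.106238, 1.671555)
  k4: at (u, v) = (-0.346881, -0.624171), (du/dtau, dv/dtau) = (-1.952194, -1.713915); Gamma_uuu = -0.474575, Gamma_uuv = 0.000000, Gamma_uvv = 1.217399, Gamma_vuu = 0.000000, Gamma_vuv = -0.281409, Gamma_vvv = 0.000000; k4 = (-1.952194, -1.713915, -1.767483, 1.883126)
  Y <- Y + (h/6)(k1 + 2k2 + 2k3 + k4): u = -0.3472, v = -0.6246, du/dtau = -1.9511, dv/dtau = -1.7140

Answer: u = -0.3472, v = -0.6246, du/dtau = -1.9511, dv/dtau = -1.7140
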